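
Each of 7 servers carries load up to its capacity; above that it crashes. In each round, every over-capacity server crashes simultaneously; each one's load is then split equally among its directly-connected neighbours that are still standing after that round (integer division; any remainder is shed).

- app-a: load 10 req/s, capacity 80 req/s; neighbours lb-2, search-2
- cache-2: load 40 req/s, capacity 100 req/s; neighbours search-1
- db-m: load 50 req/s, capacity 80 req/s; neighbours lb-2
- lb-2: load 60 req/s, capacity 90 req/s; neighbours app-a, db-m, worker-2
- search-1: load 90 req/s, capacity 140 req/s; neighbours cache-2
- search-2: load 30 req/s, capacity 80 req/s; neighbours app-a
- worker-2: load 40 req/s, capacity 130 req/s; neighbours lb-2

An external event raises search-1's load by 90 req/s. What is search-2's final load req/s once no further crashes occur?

30

Round 1 — search-1 at 180 > 140. search-1 crashes.
  search-1 sheds 180 req/s to cache-2: 180 each.
    cache-2: 40+180 = 220 > 100
Round 2 — cache-2 crashes.
  cache-2 sheds 220 req/s: no online neighbours, lost.
No further crashes.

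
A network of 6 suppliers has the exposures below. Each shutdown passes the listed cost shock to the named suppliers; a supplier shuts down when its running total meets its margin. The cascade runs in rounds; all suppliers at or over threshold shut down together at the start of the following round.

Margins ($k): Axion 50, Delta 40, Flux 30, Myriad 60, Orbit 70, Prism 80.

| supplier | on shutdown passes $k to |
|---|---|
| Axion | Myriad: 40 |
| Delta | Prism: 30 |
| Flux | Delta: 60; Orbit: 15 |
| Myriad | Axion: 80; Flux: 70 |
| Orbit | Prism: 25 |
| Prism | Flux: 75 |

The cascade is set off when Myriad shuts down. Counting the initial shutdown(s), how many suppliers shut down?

Round 1 — Myriad shuts down (initial).
  Axion: +80 → 80 ≥ 50
  Flux: +70 → 70 ≥ 30
Round 2 — Axion, Flux shut down.
  Delta: +60 → 60 ≥ 40
  Orbit: +15 → 15 < 70
Round 3 — Delta shuts down.
  Prism: +30 → 30 < 80
No further shutdowns.

4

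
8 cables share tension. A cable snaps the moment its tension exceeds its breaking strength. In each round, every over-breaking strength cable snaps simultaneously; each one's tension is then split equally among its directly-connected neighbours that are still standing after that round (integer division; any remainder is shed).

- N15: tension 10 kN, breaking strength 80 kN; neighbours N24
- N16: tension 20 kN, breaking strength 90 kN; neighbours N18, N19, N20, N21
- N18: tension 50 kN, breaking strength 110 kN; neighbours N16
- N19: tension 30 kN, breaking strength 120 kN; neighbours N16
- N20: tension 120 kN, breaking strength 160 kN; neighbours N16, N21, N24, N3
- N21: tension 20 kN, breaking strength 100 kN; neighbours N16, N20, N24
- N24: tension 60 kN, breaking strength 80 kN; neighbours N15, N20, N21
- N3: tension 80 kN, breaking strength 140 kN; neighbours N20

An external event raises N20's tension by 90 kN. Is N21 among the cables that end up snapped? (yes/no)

Round 1 — N20 at 210 > 160. N20 snaps.
  N20 sheds 210 kN to N16, N21, N24, N3: 52 each (2 lost).
    N16: 20+52 = 72 ≤ 90
    N21: 20+52 = 72 ≤ 100
    N24: 60+52 = 112 > 80
    N3: 80+52 = 132 ≤ 140
Round 2 — N24 snaps.
  N24 sheds 112 kN to N15, N21: 56 each.
    N15: 10+56 = 66 ≤ 80
    N21: 72+56 = 128 > 100
Round 3 — N21 snaps.
  N21 sheds 128 kN to N16: 128 each.
    N16: 72+128 = 200 > 90
Round 4 — N16 snaps.
  N16 sheds 200 kN to N18, N19: 100 each.
    N18: 50+100 = 150 > 110
    N19: 30+100 = 130 > 120
Round 5 — N18, N19 snap.
  N18 sheds 150 kN: no online neighbours, lost.
  N19 sheds 130 kN: no online neighbours, lost.
No further breaks.

yes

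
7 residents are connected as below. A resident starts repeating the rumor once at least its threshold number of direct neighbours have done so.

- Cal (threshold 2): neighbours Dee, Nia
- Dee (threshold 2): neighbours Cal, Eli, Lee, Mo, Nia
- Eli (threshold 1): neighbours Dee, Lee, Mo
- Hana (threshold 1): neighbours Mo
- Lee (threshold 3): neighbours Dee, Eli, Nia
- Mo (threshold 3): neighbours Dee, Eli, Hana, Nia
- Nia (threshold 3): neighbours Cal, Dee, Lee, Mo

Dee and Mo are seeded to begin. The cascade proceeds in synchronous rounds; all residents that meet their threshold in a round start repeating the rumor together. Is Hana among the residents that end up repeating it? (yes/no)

yes

Round 1 — Dee, Mo start repeating the rumor (initial).
Round 2 — checking thresholds:
  Cal: 1 of 2 neighbours < 2, holds.
  Eli: 2 of 3 neighbours ≥ 1, starts repeating the rumor.
  Hana: 1 of 1 neighbours ≥ 1, starts repeating the rumor.
  Lee: 1 of 3 neighbours < 3, holds.
  Nia: 2 of 4 neighbours < 3, holds.
Round 3 — no new spreads; cascade stops.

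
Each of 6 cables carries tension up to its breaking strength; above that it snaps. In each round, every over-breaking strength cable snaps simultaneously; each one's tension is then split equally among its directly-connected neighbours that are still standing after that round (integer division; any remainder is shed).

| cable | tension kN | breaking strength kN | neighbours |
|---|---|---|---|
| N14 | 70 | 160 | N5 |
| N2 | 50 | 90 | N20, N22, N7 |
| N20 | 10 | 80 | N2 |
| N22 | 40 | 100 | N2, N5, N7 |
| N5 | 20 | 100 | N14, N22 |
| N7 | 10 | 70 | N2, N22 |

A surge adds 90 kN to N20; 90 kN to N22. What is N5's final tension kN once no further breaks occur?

Round 1 — N20 at 100 > 80; N22 at 130 > 100. N20, N22 snap.
  N20 sheds 100 kN to N2: 100 each.
    N2: 50+100 = 150 > 90
  N22 sheds 130 kN to N2, N5, N7: 43 each (1 lost).
    N2: 150+43 = 193 > 90
    N5: 20+43 = 63 ≤ 100
    N7: 10+43 = 53 ≤ 70
Round 2 — N2 snaps.
  N2 sheds 193 kN to N7: 193 each.
    N7: 53+193 = 246 > 70
Round 3 — N7 snaps.
  N7 sheds 246 kN: no online neighbours, lost.
No further breaks.

63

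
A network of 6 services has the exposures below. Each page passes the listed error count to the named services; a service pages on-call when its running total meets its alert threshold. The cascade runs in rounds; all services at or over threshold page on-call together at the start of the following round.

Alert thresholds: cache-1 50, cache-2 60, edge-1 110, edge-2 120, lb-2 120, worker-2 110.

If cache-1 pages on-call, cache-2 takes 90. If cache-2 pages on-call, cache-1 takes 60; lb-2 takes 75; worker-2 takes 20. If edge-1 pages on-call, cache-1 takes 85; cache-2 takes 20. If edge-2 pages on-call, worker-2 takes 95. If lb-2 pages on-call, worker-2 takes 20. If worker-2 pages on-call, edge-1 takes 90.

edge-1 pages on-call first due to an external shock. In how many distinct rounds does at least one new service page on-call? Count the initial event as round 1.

Round 1 — edge-1 pages on-call (initial).
  cache-1: +85 → 85 ≥ 50
  cache-2: +20 → 20 < 60
Round 2 — cache-1 pages on-call.
  cache-2: +90 → 110 ≥ 60
Round 3 — cache-2 pages on-call.
  lb-2: +75 → 75 < 120
  worker-2: +20 → 20 < 110
No further pages.

3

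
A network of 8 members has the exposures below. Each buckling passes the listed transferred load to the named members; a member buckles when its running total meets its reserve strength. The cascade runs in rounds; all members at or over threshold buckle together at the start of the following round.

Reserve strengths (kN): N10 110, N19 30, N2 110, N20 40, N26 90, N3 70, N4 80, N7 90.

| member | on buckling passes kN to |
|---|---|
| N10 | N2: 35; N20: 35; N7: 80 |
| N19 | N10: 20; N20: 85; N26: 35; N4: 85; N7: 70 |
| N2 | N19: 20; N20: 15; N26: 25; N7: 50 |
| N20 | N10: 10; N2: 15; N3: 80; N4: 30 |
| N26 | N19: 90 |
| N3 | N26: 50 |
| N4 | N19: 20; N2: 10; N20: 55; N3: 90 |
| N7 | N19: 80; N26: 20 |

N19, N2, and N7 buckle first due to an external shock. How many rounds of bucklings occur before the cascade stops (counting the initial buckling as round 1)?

Round 1 — N19, N2, N7 buckle (initial).
  N10: +20 → 20 < 110
  N20: +85+15 → 100 ≥ 40
  N26: +35+25+20 → 80 < 90
  N4: +85 → 85 ≥ 80
Round 2 — N20, N4 buckle.
  N10: +10 → 30 < 110
  N3: +80+90 → 170 ≥ 70
Round 3 — N3 buckles.
  N26: +50 → 130 ≥ 90
Round 4 — N26 buckles.
No further bucklings.

4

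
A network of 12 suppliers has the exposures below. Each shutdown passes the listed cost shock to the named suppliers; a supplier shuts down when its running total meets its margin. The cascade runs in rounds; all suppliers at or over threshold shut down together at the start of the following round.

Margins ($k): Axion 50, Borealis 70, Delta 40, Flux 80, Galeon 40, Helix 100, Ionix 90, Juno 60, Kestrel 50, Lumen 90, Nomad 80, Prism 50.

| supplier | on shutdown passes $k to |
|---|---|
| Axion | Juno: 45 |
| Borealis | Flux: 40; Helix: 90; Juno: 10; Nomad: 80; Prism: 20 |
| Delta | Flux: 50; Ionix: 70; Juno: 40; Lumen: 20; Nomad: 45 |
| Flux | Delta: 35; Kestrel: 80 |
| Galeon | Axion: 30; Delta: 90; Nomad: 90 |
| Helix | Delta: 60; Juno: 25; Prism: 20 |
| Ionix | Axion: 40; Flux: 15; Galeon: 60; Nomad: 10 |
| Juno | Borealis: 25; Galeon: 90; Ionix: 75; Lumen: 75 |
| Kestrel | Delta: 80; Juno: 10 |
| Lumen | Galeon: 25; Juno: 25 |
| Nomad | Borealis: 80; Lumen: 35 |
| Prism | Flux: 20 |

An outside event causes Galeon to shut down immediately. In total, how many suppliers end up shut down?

Round 1 — Galeon shuts down (initial).
  Axion: +30 → 30 < 50
  Delta: +90 → 90 ≥ 40
  Nomad: +90 → 90 ≥ 80
Round 2 — Delta, Nomad shut down.
  Borealis: +80 → 80 ≥ 70
  Flux: +50 → 50 < 80
  Ionix: +70 → 70 < 90
  Juno: +40 → 40 < 60
  Lumen: +20+35 → 55 < 90
Round 3 — Borealis shuts down.
  Flux: +40 → 90 ≥ 80
  Helix: +90 → 90 < 100
  Juno: +10 → 50 < 60
  Prism: +20 → 20 < 50
Round 4 — Flux shuts down.
  Kestrel: +80 → 80 ≥ 50
Round 5 — Kestrel shuts down.
  Juno: +10 → 60 ≥ 60
Round 6 — Juno shuts down.
  Ionix: +75 → 145 ≥ 90
  Lumen: +75 → 130 ≥ 90
Round 7 — Ionix, Lumen shut down.
  Axion: +40 → 70 ≥ 50
Round 8 — Axion shuts down.
No further shutdowns.

10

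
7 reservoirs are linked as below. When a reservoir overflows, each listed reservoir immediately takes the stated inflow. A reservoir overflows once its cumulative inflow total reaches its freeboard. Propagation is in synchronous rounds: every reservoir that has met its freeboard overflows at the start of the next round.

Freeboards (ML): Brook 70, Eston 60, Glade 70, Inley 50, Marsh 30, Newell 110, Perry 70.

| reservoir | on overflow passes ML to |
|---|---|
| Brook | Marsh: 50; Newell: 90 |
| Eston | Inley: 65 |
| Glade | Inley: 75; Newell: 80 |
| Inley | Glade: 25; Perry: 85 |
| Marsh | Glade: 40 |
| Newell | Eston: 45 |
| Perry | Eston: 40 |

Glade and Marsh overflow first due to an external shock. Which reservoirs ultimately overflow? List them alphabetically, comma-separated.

Glade, Inley, Marsh, Perry

Round 1 — Glade, Marsh overflow (initial).
  Inley: +75 → 75 ≥ 50
  Newell: +80 → 80 < 110
Round 2 — Inley overflows.
  Perry: +85 → 85 ≥ 70
Round 3 — Perry overflows.
  Eston: +40 → 40 < 60
No further overflows.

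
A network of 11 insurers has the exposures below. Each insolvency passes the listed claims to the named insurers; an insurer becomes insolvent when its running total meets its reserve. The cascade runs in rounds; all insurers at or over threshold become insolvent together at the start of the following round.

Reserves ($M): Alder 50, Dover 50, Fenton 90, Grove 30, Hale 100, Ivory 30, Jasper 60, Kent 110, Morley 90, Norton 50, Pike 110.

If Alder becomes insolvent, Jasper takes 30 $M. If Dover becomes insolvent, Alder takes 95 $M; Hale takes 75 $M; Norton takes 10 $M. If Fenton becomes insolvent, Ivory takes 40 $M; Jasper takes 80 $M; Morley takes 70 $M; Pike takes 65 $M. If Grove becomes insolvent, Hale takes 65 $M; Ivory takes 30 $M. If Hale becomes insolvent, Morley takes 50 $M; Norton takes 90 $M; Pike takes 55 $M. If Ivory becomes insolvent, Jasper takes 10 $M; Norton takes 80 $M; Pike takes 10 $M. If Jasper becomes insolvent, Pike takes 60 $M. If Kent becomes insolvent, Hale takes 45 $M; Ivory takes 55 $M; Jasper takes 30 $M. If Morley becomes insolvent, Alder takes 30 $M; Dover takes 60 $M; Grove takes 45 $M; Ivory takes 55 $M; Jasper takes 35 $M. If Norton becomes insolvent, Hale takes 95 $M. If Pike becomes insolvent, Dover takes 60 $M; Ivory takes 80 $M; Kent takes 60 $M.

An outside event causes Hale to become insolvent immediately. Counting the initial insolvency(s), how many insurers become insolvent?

Round 1 — Hale becomes insolvent (initial).
  Morley: +50 → 50 < 90
  Norton: +90 → 90 ≥ 50
  Pike: +55 → 55 < 110
Round 2 — Norton becomes insolvent.
No further insolvencies.

2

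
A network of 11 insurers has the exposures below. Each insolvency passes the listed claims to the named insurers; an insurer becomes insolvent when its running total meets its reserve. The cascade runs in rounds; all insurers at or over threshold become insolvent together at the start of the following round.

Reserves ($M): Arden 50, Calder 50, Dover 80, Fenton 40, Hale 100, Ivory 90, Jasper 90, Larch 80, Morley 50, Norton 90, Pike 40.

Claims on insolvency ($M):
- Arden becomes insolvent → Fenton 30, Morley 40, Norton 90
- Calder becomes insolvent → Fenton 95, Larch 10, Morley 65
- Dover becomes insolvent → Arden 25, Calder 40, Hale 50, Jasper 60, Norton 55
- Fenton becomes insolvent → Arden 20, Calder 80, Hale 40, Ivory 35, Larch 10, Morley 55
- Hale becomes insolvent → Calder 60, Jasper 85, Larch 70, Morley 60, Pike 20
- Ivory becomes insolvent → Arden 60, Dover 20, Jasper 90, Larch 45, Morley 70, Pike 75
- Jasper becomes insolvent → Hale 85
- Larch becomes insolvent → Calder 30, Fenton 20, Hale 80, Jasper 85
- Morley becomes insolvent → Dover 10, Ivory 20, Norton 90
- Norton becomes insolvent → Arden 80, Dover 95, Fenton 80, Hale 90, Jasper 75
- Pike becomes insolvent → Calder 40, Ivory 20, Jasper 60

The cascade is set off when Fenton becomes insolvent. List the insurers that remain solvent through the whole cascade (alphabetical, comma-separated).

Round 1 — Fenton becomes insolvent (initial).
  Arden: +20 → 20 < 50
  Calder: +80 → 80 ≥ 50
  Hale: +40 → 40 < 100
  Ivory: +35 → 35 < 90
  Larch: +10 → 10 < 80
  Morley: +55 → 55 ≥ 50
Round 2 — Calder, Morley become insolvent.
  Dover: +10 → 10 < 80
  Ivory: +20 → 55 < 90
  Larch: +10 → 20 < 80
  Norton: +90 → 90 ≥ 90
Round 3 — Norton becomes insolvent.
  Arden: +80 → 100 ≥ 50
  Dover: +95 → 105 ≥ 80
  Hale: +90 → 130 ≥ 100
  Jasper: +75 → 75 < 90
Round 4 — Arden, Dover, Hale become insolvent.
  Jasper: +60+85 → 220 ≥ 90
  Larch: +70 → 90 ≥ 80
  Pike: +20 → 20 < 40
Round 5 — Jasper, Larch become insolvent.
No further insolvencies.

Ivory, Pike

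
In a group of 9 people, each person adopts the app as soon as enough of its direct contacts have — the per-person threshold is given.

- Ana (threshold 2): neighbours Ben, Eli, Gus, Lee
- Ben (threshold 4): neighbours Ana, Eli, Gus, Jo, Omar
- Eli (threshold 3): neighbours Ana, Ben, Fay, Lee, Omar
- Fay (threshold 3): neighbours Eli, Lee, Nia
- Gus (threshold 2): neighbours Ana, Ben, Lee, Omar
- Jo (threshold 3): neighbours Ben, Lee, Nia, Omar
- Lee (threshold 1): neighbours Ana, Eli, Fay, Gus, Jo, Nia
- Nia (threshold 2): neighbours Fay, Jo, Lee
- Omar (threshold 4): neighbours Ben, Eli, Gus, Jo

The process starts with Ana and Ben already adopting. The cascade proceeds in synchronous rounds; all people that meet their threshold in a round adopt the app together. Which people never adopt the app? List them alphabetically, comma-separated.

Fay, Jo, Nia, Omar

Round 1 — Ana, Ben adopt the app (initial).
Round 2 — checking thresholds:
  Eli: 2 of 5 neighbours < 3, not yet.
  Gus: 2 of 4 neighbours ≥ 2, adopts the app.
  Jo: 1 of 4 neighbours < 3, not yet.
  Lee: 1 of 6 neighbours ≥ 1, adopts the app.
  Omar: 1 of 4 neighbours < 4, not yet.
Round 3 — checking thresholds:
  Eli: 3 of 5 neighbours ≥ 3, adopts the app.
  Fay: 1 of 3 neighbours < 3, not yet.
  Jo: 2 of 4 neighbours < 3, not yet.
  Nia: 1 of 3 neighbours < 2, not yet.
  Omar: 2 of 4 neighbours < 4, not yet.
Round 4 — no new adoptions; cascade stops.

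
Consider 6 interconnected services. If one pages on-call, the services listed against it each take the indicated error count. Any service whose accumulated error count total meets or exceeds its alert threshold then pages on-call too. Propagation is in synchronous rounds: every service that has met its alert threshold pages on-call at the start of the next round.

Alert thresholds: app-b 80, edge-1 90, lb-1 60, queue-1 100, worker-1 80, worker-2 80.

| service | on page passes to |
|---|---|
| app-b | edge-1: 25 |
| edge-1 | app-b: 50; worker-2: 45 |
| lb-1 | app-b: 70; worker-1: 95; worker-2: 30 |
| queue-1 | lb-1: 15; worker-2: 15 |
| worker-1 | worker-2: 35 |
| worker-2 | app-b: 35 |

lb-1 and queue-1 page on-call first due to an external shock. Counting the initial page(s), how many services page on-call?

Round 1 — lb-1, queue-1 page on-call (initial).
  app-b: +70 → 70 < 80
  worker-1: +95 → 95 ≥ 80
  worker-2: +30+15 → 45 < 80
Round 2 — worker-1 pages on-call.
  worker-2: +35 → 80 ≥ 80
Round 3 — worker-2 pages on-call.
  app-b: +35 → 105 ≥ 80
Round 4 — app-b pages on-call.
  edge-1: +25 → 25 < 90
No further pages.

5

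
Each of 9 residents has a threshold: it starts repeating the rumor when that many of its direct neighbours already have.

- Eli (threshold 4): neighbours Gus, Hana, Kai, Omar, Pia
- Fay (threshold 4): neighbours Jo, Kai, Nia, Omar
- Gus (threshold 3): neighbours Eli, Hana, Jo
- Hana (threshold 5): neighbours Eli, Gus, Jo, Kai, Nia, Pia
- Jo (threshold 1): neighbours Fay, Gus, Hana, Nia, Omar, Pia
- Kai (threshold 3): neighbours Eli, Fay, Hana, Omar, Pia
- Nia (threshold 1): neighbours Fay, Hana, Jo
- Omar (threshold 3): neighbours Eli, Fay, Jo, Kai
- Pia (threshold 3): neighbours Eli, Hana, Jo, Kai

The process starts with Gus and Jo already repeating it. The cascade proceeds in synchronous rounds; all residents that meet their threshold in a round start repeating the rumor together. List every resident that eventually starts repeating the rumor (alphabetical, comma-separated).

Gus, Jo, Nia

Round 1 — Gus, Jo start repeating the rumor (initial).
Round 2 — checking thresholds:
  Eli: 1 of 5 neighbours < 4, below threshold.
  Fay: 1 of 4 neighbours < 4, below threshold.
  Hana: 2 of 6 neighbours < 5, below threshold.
  Nia: 1 of 3 neighbours ≥ 1, starts repeating the rumor.
  Omar: 1 of 4 neighbours < 3, below threshold.
  Pia: 1 of 4 neighbours < 3, below threshold.
Round 3 — no new spreads; cascade stops.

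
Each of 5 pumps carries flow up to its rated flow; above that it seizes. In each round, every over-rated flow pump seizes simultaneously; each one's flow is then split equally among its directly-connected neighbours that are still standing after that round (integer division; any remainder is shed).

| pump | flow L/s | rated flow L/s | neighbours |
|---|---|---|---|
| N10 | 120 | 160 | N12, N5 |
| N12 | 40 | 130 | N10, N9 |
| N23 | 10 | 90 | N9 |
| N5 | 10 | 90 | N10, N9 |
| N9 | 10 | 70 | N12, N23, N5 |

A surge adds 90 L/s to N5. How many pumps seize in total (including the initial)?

Round 1 — N5 at 100 > 90. N5 seizes.
  N5 sheds 100 L/s to N10, N9: 50 each.
    N10: 120+50 = 170 > 160
    N9: 10+50 = 60 ≤ 70
Round 2 — N10 seizes.
  N10 sheds 170 L/s to N12: 170 each.
    N12: 40+170 = 210 > 130
Round 3 — N12 seizes.
  N12 sheds 210 L/s to N9: 210 each.
    N9: 60+210 = 270 > 70
Round 4 — N9 seizes.
  N9 sheds 270 L/s to N23: 270 each.
    N23: 10+270 = 280 > 90
Round 5 — N23 seizes.
  N23 sheds 280 L/s: no online neighbours, lost.
No further seizures.

5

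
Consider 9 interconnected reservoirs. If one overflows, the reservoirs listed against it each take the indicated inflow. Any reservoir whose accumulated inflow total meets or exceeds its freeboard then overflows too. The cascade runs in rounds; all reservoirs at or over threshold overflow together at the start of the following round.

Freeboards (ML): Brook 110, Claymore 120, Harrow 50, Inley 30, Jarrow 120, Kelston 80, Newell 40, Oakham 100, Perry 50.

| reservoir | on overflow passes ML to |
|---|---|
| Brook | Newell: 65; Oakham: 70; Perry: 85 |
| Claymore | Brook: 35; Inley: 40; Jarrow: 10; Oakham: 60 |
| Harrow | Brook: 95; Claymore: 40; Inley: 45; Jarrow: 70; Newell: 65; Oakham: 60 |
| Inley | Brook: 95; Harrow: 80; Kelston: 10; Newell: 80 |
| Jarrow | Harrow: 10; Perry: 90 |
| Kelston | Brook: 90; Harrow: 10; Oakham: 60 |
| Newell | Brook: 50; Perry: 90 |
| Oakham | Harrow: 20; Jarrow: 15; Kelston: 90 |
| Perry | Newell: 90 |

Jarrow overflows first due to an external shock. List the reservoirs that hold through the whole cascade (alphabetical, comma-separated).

Round 1 — Jarrow overflows (initial).
  Harrow: +10 → 10 < 50
  Perry: +90 → 90 ≥ 50
Round 2 — Perry overflows.
  Newell: +90 → 90 ≥ 40
Round 3 — Newell overflows.
  Brook: +50 → 50 < 110
No further overflows.

Brook, Claymore, Harrow, Inley, Kelston, Oakham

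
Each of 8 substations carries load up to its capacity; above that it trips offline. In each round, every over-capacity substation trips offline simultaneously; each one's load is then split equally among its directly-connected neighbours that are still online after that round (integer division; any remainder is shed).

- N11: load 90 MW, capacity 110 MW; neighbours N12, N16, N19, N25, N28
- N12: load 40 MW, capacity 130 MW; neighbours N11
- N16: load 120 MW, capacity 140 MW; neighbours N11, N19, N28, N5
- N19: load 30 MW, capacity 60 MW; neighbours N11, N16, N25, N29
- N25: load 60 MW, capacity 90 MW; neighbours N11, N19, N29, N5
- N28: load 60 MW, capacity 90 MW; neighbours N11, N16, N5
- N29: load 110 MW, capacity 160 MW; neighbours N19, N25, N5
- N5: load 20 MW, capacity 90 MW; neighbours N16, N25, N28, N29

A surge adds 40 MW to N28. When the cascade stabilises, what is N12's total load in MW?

Round 1 — N28 at 100 > 90. N28 trips offline.
  N28 sheds 100 MW to N11, N16, N5: 33 each (1 lost).
    N11: 90+33 = 123 > 110
    N16: 120+33 = 153 > 140
    N5: 20+33 = 53 ≤ 90
Round 2 — N11, N16 trip offline.
  N11 sheds 123 MW to N12, N19, N25: 41 each.
    N12: 40+41 = 81 ≤ 130
    N19: 30+41 = 71 > 60
    N25: 60+41 = 101 > 90
  N16 sheds 153 MW to N19, N5: 76 each (1 lost).
    N19: 71+76 = 147 > 60
    N5: 53+76 = 129 > 90
Round 3 — N19, N25, N5 trip offline.
  N19 sheds 147 MW to N29: 147 each.
    N29: 110+147 = 257 > 160
  N25 sheds 101 MW to N29: 101 each.
    N29: 257+101 = 358 > 160
  N5 sheds 129 MW to N29: 129 each.
    N29: 358+129 = 487 > 160
Round 4 — N29 trips offline.
  N29 sheds 487 MW: no online neighbours, lost.
No further trips.

81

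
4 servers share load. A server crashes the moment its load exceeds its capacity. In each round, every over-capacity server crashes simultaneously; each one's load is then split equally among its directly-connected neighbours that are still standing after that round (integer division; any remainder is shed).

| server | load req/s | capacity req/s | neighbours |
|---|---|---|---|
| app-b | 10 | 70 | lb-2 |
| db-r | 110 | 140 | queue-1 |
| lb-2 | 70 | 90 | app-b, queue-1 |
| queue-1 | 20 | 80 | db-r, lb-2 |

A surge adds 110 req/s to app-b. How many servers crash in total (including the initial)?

Round 1 — app-b at 120 > 70. app-b crashes.
  app-b sheds 120 req/s to lb-2: 120 each.
    lb-2: 70+120 = 190 > 90
Round 2 — lb-2 crashes.
  lb-2 sheds 190 req/s to queue-1: 190 each.
    queue-1: 20+190 = 210 > 80
Round 3 — queue-1 crashes.
  queue-1 sheds 210 req/s to db-r: 210 each.
    db-r: 110+210 = 320 > 140
Round 4 — db-r crashes.
  db-r sheds 320 req/s: no online neighbours, lost.
No further crashes.

4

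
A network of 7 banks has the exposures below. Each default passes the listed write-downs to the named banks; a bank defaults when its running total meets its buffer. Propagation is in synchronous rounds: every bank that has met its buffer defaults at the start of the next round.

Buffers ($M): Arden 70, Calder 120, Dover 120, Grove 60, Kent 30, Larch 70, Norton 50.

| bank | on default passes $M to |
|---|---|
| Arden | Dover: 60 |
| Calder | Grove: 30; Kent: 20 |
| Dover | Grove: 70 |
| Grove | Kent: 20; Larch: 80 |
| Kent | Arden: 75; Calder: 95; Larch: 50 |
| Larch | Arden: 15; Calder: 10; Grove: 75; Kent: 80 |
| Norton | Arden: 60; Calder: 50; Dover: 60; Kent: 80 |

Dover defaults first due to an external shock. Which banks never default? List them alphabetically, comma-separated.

Round 1 — Dover defaults (initial).
  Grove: +70 → 70 ≥ 60
Round 2 — Grove defaults.
  Kent: +20 → 20 < 30
  Larch: +80 → 80 ≥ 70
Round 3 — Larch defaults.
  Arden: +15 → 15 < 70
  Calder: +10 → 10 < 120
  Kent: +80 → 100 ≥ 30
Round 4 — Kent defaults.
  Arden: +75 → 90 ≥ 70
  Calder: +95 → 105 < 120
Round 5 — Arden defaults.
No further defaults.

Calder, Norton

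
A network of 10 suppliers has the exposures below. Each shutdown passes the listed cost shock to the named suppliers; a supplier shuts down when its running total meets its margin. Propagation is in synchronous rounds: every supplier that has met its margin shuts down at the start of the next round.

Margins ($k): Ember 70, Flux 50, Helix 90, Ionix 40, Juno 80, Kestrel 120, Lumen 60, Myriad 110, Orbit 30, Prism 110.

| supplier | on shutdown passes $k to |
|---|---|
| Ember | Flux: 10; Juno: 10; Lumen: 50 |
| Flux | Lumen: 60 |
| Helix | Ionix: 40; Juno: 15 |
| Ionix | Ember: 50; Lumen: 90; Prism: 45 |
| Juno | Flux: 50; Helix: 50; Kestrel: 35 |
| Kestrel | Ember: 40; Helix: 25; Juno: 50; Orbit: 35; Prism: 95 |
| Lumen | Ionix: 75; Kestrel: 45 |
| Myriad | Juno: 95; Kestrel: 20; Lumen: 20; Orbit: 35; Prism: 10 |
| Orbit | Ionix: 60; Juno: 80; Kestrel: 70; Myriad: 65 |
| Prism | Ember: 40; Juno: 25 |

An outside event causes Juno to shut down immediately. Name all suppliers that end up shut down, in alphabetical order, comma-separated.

Flux, Ionix, Juno, Lumen

Round 1 — Juno shuts down (initial).
  Flux: +50 → 50 ≥ 50
  Helix: +50 → 50 < 90
  Kestrel: +35 → 35 < 120
Round 2 — Flux shuts down.
  Lumen: +60 → 60 ≥ 60
Round 3 — Lumen shuts down.
  Ionix: +75 → 75 ≥ 40
  Kestrel: +45 → 80 < 120
Round 4 — Ionix shuts down.
  Ember: +50 → 50 < 70
  Prism: +45 → 45 < 110
No further shutdowns.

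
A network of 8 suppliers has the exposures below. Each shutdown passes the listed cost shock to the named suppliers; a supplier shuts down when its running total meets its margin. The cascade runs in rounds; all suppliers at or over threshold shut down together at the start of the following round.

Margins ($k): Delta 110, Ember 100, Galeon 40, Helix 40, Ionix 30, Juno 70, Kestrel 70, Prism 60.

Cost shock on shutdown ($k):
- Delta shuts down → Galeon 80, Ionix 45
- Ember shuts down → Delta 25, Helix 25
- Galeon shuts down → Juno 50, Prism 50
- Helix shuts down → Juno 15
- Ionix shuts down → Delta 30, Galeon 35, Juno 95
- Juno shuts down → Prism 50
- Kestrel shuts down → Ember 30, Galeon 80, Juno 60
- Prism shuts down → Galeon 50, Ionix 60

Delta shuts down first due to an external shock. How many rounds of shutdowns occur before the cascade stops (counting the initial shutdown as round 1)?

4

Round 1 — Delta shuts down (initial).
  Galeon: +80 → 80 ≥ 40
  Ionix: +45 → 45 ≥ 30
Round 2 — Galeon, Ionix shut down.
  Juno: +50+95 → 145 ≥ 70
  Prism: +50 → 50 < 60
Round 3 — Juno shuts down.
  Prism: +50 → 100 ≥ 60
Round 4 — Prism shuts down.
No further shutdowns.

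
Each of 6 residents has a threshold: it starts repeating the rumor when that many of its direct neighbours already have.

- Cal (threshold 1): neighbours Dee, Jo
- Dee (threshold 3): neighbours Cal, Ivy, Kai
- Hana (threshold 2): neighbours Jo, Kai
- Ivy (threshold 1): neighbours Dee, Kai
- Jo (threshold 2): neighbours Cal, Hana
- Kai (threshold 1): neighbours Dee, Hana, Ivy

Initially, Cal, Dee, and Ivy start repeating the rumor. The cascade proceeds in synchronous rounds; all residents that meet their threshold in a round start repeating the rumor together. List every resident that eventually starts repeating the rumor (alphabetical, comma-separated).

Round 1 — Cal, Dee, Ivy start repeating the rumor (initial).
Round 2 — checking thresholds:
  Jo: 1 of 2 neighbours < 2, not yet.
  Kai: 2 of 3 neighbours ≥ 1, starts repeating the rumor.
Round 3 — no new spreads; cascade stops.

Cal, Dee, Ivy, Kai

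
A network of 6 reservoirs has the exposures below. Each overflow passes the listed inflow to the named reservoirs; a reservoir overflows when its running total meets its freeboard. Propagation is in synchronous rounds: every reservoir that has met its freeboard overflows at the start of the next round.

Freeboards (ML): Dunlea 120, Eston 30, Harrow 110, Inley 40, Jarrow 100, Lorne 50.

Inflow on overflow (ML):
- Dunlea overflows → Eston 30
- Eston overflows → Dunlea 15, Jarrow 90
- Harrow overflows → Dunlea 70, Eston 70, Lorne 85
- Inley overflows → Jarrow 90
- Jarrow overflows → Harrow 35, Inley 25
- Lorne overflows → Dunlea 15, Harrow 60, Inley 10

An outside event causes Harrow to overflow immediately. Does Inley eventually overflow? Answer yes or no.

Round 1 — Harrow overflows (initial).
  Dunlea: +70 → 70 < 120
  Eston: +70 → 70 ≥ 30
  Lorne: +85 → 85 ≥ 50
Round 2 — Eston, Lorne overflow.
  Dunlea: +15+15 → 100 < 120
  Inley: +10 → 10 < 40
  Jarrow: +90 → 90 < 100
No further overflows.

no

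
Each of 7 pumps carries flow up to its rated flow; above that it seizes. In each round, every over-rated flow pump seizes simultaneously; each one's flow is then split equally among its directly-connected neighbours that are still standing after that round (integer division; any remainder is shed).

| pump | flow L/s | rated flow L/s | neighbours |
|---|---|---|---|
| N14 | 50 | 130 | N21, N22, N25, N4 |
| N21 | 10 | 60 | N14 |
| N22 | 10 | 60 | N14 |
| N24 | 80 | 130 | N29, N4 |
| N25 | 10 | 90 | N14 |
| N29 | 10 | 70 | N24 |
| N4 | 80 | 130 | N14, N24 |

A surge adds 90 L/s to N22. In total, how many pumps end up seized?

Round 1 — N22 at 100 > 60. N22 seizes.
  N22 sheds 100 L/s to N14: 100 each.
    N14: 50+100 = 150 > 130
Round 2 — N14 seizes.
  N14 sheds 150 L/s to N21, N25, N4: 50 each.
    N21: 10+50 = 60 ≤ 60
    N25: 10+50 = 60 ≤ 90
    N4: 80+50 = 130 ≤ 130
No further seizures.

2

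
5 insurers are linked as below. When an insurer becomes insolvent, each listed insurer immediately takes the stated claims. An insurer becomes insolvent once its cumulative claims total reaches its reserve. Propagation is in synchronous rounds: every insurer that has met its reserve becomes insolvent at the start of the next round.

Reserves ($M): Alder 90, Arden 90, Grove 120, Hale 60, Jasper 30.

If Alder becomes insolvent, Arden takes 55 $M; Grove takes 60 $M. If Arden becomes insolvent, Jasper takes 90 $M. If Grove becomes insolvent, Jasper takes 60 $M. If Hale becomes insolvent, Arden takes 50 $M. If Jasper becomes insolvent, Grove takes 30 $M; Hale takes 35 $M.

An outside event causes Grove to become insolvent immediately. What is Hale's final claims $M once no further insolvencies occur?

Round 1 — Grove becomes insolvent (initial).
  Jasper: +60 → 60 ≥ 30
Round 2 — Jasper becomes insolvent.
  Hale: +35 → 35 < 60
No further insolvencies.

35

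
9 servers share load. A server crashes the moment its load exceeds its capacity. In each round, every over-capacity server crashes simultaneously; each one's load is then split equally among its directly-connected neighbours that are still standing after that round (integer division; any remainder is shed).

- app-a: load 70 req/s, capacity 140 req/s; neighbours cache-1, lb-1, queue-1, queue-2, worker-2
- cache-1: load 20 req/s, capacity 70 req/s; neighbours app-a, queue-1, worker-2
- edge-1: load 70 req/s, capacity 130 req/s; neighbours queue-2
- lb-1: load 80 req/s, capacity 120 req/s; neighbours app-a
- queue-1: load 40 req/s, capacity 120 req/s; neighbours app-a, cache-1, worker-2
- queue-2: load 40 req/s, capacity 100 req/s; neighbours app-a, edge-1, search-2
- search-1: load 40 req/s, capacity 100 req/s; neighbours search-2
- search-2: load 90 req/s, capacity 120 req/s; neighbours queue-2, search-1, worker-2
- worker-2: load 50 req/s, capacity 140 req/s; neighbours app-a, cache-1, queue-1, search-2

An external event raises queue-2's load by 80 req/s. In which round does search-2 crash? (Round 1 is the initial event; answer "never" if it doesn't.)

2

Round 1 — queue-2 at 120 > 100. queue-2 crashes.
  queue-2 sheds 120 req/s to app-a, edge-1, search-2: 40 each.
    app-a: 70+40 = 110 ≤ 140
    edge-1: 70+40 = 110 ≤ 130
    search-2: 90+40 = 130 > 120
Round 2 — search-2 crashes.
  search-2 sheds 130 req/s to search-1, worker-2: 65 each.
    search-1: 40+65 = 105 > 100
    worker-2: 50+65 = 115 ≤ 140
Round 3 — search-1 crashes.
  search-1 sheds 105 req/s: no online neighbours, lost.
No further crashes.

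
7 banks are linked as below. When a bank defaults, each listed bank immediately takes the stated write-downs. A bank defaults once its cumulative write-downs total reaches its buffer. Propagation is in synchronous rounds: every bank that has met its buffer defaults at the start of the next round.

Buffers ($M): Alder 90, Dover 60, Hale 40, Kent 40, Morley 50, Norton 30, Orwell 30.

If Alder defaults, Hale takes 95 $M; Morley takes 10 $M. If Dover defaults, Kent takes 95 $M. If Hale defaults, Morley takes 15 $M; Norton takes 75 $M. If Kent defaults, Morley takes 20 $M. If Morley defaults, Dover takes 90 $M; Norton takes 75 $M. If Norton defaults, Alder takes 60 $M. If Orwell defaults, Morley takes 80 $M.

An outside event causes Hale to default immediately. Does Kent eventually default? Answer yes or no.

Round 1 — Hale defaults (initial).
  Morley: +15 → 15 < 50
  Norton: +75 → 75 ≥ 30
Round 2 — Norton defaults.
  Alder: +60 → 60 < 90
No further defaults.

no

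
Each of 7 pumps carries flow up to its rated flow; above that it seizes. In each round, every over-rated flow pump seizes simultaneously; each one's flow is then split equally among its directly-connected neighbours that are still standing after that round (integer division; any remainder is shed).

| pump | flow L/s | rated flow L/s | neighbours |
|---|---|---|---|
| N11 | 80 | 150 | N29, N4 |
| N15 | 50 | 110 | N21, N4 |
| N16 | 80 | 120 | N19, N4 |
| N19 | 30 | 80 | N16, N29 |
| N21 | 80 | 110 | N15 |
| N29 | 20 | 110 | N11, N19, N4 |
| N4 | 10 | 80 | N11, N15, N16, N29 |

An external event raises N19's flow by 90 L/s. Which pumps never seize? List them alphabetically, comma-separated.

Round 1 — N19 at 120 > 80. N19 seizes.
  N19 sheds 120 L/s to N16, N29: 60 each.
    N16: 80+60 = 140 > 120
    N29: 20+60 = 80 ≤ 110
Round 2 — N16 seizes.
  N16 sheds 140 L/s to N4: 140 each.
    N4: 10+140 = 150 > 80
Round 3 — N4 seizes.
  N4 sheds 150 L/s to N11, N15, N29: 50 each.
    N11: 80+50 = 130 ≤ 150
    N15: 50+50 = 100 ≤ 110
    N29: 80+50 = 130 > 110
Round 4 — N29 seizes.
  N29 sheds 130 L/s to N11: 130 each.
    N11: 130+130 = 260 > 150
Round 5 — N11 seizes.
  N11 sheds 260 L/s: no online neighbours, lost.
No further seizures.

N15, N21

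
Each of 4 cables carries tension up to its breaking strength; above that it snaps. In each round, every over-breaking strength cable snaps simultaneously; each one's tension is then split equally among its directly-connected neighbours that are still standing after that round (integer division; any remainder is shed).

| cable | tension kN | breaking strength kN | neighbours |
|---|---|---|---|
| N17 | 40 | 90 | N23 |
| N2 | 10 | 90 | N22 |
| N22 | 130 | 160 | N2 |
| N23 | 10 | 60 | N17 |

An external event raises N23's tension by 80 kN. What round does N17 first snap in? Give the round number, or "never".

2

Round 1 — N23 at 90 > 60. N23 snaps.
  N23 sheds 90 kN to N17: 90 each.
    N17: 40+90 = 130 > 90
Round 2 — N17 snaps.
  N17 sheds 130 kN: no online neighbours, lost.
No further breaks.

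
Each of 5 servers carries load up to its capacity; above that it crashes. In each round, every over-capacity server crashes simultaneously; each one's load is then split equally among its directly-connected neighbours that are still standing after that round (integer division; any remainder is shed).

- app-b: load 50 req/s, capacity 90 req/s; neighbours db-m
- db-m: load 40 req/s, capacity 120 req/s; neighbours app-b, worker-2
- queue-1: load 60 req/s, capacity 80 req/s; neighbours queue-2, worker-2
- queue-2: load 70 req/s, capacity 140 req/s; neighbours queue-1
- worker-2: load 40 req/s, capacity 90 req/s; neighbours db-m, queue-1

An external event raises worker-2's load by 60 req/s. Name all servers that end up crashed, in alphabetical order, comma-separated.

Round 1 — worker-2 at 100 > 90. worker-2 crashes.
  worker-2 sheds 100 req/s to db-m, queue-1: 50 each.
    db-m: 40+50 = 90 ≤ 120
    queue-1: 60+50 = 110 > 80
Round 2 — queue-1 crashes.
  queue-1 sheds 110 req/s to queue-2: 110 each.
    queue-2: 70+110 = 180 > 140
Round 3 — queue-2 crashes.
  queue-2 sheds 180 req/s: no online neighbours, lost.
No further crashes.

queue-1, queue-2, worker-2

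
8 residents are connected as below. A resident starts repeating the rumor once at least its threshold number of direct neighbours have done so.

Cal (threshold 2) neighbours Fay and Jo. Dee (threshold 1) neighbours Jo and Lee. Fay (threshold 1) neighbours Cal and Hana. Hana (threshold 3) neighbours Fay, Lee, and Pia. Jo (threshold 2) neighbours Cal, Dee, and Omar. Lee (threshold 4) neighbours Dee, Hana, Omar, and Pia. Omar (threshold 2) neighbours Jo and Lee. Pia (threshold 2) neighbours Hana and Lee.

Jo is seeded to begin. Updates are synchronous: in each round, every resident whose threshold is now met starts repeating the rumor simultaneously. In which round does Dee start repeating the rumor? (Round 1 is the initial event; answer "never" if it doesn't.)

Round 1 — Jo starts repeating the rumor (initial).
Round 2 — checking thresholds:
  Cal: 1 of 2 neighbours < 2, below threshold.
  Dee: 1 of 2 neighbours ≥ 1, starts repeating the rumor.
  Omar: 1 of 2 neighbours < 2, below threshold.
Round 3 — no new spreads; cascade stops.

2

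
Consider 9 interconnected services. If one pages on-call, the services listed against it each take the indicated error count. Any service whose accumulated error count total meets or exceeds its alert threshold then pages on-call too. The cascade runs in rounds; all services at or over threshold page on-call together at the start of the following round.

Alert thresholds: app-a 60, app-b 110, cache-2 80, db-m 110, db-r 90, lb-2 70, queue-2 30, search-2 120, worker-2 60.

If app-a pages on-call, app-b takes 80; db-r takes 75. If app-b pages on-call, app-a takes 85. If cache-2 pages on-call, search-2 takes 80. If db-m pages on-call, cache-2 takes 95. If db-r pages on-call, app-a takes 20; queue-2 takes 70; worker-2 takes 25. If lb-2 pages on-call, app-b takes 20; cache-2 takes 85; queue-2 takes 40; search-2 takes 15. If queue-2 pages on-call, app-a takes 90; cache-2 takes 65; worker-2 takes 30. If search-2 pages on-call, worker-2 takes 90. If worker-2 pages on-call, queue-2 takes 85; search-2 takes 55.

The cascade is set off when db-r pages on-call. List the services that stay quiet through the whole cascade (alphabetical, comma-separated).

Round 1 — db-r pages on-call (initial).
  app-a: +20 → 20 < 60
  queue-2: +70 → 70 ≥ 30
  worker-2: +25 → 25 < 60
Round 2 — queue-2 pages on-call.
  app-a: +90 → 110 ≥ 60
  cache-2: +65 → 65 < 80
  worker-2: +30 → 55 < 60
Round 3 — app-a pages on-call.
  app-b: +80 → 80 < 110
No further pages.

app-b, cache-2, db-m, lb-2, search-2, worker-2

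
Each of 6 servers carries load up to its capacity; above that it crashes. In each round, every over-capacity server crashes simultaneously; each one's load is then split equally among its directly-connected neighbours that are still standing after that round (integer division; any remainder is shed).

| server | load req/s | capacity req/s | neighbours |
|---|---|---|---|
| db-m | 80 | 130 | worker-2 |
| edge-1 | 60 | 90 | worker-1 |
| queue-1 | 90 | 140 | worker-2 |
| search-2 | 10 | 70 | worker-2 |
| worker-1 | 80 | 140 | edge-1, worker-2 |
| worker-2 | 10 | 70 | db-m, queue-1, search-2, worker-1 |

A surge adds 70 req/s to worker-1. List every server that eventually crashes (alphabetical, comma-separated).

Round 1 — worker-1 at 150 > 140. worker-1 crashes.
  worker-1 sheds 150 req/s to edge-1, worker-2: 75 each.
    edge-1: 60+75 = 135 > 90
    worker-2: 10+75 = 85 > 70
Round 2 — edge-1, worker-2 crash.
  edge-1 sheds 135 req/s: no online neighbours, lost.
  worker-2 sheds 85 req/s to db-m, queue-1, search-2: 28 each (1 lost).
    db-m: 80+28 = 108 ≤ 130
    queue-1: 90+28 = 118 ≤ 140
    search-2: 10+28 = 38 ≤ 70
No further crashes.

edge-1, worker-1, worker-2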